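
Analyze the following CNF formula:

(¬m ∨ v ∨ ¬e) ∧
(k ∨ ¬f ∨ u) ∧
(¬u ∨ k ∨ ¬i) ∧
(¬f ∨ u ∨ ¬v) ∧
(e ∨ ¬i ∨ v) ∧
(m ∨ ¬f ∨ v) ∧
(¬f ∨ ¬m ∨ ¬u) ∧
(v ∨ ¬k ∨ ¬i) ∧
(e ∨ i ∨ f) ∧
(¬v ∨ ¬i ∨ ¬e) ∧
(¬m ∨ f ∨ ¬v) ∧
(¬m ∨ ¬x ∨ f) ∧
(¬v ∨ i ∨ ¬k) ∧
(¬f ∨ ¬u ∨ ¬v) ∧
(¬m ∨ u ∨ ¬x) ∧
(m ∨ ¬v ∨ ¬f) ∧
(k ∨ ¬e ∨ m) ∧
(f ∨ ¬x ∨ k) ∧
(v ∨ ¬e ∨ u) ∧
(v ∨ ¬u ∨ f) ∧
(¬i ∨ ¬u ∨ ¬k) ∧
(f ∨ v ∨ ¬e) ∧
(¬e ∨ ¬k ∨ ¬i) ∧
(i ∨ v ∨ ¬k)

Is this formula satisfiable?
Yes

Yes, the formula is satisfiable.

One satisfying assignment is: v=True, x=False, u=False, k=True, e=False, m=False, f=False, i=True

Verification: With this assignment, all 24 clauses evaluate to true.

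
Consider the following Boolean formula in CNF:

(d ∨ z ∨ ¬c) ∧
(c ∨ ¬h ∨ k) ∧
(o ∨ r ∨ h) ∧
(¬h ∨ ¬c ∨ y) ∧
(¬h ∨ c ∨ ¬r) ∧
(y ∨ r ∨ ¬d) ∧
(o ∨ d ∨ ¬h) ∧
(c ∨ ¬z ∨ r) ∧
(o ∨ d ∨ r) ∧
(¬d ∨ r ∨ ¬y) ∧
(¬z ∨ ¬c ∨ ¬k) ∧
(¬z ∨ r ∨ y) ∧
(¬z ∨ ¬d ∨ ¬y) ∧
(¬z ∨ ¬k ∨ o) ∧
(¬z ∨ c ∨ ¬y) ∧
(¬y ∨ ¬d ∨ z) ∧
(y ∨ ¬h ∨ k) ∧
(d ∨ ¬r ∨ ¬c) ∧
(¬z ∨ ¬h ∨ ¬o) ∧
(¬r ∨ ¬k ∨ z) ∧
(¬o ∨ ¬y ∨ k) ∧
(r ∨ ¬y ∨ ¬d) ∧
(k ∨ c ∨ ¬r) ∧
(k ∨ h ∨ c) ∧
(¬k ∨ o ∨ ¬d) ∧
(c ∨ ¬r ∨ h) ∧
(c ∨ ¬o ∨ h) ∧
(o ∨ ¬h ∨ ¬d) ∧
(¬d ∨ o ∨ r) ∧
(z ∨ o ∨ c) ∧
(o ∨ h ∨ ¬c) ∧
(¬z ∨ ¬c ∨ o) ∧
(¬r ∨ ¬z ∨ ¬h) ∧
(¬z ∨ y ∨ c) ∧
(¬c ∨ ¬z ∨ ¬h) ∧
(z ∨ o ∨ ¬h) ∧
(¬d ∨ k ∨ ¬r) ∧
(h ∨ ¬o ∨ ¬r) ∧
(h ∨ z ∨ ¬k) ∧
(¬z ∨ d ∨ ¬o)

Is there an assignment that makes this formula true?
Yes

Yes, the formula is satisfiable.

One satisfying assignment is: o=True, h=True, r=False, y=False, d=False, z=False, k=True, c=False

Verification: With this assignment, all 40 clauses evaluate to true.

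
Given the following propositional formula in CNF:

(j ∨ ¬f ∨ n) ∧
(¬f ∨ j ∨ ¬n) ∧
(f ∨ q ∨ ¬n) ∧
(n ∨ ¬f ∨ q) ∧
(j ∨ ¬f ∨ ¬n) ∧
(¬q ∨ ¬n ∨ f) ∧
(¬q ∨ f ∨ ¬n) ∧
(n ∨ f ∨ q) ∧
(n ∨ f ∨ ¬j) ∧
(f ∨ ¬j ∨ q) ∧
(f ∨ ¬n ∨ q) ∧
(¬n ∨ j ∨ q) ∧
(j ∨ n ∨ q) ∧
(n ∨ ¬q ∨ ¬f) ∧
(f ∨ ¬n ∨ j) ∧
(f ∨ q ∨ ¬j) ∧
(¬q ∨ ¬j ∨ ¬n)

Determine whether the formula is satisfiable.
Yes

Yes, the formula is satisfiable.

One satisfying assignment is: f=True, n=True, j=True, q=False

Verification: With this assignment, all 17 clauses evaluate to true.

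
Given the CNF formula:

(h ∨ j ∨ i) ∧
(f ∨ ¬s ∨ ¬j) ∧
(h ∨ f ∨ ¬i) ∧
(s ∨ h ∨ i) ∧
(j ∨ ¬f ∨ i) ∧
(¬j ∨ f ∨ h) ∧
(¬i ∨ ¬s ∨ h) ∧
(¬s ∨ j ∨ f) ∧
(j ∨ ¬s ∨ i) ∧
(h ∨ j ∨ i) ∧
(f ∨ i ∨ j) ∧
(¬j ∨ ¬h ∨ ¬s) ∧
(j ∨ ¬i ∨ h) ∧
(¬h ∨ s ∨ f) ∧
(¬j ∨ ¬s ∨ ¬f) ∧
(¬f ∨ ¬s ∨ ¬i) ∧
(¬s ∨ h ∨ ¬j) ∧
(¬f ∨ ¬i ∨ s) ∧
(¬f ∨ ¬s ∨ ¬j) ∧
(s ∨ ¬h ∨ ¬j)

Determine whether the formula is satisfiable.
No

No, the formula is not satisfiable.

No assignment of truth values to the variables can make all 20 clauses true simultaneously.

The formula is UNSAT (unsatisfiable).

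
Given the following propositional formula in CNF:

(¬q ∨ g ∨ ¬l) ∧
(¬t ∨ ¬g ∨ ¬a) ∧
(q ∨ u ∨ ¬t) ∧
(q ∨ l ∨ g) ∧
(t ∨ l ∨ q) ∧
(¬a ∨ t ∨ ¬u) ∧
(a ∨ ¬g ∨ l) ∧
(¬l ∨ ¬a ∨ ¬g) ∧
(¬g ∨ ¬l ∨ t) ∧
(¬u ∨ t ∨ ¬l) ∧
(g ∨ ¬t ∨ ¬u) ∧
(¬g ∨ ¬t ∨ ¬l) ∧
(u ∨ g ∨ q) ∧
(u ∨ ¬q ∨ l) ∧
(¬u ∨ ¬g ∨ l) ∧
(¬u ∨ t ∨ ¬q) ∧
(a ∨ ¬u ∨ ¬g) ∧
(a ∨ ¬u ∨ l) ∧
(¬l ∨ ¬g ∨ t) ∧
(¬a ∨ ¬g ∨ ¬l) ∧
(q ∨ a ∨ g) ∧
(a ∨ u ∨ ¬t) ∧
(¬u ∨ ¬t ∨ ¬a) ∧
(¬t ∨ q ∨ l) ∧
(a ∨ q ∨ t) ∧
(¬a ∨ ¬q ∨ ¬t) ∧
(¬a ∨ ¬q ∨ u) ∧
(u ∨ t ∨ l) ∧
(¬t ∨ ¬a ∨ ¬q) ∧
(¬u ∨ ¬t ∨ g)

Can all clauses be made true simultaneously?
No

No, the formula is not satisfiable.

No assignment of truth values to the variables can make all 30 clauses true simultaneously.

The formula is UNSAT (unsatisfiable).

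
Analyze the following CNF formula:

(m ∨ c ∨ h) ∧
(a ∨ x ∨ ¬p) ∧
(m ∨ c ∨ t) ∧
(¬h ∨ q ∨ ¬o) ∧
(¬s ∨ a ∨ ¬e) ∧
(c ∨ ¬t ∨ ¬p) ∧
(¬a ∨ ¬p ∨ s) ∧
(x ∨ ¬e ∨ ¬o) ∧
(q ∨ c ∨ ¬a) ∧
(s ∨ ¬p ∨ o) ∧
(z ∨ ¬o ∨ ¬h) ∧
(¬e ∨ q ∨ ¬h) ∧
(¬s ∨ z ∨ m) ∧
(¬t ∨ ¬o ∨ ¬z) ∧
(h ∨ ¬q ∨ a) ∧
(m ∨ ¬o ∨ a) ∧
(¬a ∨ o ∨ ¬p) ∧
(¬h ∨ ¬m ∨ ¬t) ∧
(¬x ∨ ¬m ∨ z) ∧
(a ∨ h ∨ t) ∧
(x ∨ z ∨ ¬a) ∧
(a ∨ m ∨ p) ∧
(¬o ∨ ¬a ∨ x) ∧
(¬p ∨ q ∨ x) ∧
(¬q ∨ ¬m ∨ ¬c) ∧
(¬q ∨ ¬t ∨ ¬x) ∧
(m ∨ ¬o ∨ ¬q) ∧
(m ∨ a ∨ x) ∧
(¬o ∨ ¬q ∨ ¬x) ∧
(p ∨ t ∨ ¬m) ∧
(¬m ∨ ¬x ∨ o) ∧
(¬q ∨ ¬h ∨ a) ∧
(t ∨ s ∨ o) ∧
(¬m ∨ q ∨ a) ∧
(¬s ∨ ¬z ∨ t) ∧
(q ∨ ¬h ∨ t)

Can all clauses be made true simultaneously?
Yes

Yes, the formula is satisfiable.

One satisfying assignment is: a=True, c=True, q=False, o=False, h=False, x=True, e=False, m=False, p=False, z=False, t=True, s=False

Verification: With this assignment, all 36 clauses evaluate to true.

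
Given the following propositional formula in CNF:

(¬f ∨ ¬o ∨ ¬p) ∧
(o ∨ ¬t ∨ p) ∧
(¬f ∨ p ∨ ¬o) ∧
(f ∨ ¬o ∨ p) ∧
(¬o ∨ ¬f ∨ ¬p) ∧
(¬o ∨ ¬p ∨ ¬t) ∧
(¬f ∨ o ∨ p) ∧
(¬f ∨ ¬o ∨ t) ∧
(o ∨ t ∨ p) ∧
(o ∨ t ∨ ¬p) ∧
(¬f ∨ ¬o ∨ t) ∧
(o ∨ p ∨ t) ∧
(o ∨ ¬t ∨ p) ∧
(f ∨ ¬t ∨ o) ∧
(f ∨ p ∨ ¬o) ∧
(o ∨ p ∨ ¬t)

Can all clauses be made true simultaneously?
Yes

Yes, the formula is satisfiable.

One satisfying assignment is: f=False, p=True, o=True, t=False

Verification: With this assignment, all 16 clauses evaluate to true.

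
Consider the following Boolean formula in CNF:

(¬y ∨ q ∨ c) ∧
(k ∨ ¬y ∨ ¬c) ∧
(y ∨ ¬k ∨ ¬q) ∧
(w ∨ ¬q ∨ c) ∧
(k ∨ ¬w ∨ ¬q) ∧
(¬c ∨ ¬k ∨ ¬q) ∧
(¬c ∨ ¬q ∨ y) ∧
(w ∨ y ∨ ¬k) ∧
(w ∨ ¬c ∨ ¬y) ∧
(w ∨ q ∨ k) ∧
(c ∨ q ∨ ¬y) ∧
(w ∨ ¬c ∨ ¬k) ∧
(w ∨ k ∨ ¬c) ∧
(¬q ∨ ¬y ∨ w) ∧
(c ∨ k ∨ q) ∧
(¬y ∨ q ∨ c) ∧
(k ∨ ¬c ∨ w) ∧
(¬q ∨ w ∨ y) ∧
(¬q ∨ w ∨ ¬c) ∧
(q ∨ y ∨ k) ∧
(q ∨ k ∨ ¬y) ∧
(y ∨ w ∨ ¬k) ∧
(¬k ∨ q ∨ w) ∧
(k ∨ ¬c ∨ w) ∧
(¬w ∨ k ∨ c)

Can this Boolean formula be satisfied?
Yes

Yes, the formula is satisfiable.

One satisfying assignment is: k=True, q=False, w=True, c=False, y=False

Verification: With this assignment, all 25 clauses evaluate to true.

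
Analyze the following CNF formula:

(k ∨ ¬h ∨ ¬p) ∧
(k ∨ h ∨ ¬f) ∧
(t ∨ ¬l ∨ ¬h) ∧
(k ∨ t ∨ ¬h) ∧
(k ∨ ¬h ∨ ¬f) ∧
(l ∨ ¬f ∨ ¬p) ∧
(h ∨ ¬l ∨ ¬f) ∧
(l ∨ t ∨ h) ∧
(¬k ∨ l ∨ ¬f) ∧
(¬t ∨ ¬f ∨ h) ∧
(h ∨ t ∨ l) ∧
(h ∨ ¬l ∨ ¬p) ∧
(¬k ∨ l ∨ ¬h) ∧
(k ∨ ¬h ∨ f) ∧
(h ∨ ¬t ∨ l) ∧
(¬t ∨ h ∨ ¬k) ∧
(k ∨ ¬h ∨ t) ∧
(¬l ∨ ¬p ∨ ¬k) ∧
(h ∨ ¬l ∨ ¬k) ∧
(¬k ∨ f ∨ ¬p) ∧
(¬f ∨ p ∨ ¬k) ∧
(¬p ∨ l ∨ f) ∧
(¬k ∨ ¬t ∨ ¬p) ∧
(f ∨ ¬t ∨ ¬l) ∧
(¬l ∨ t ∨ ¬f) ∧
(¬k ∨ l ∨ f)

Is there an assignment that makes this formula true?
Yes

Yes, the formula is satisfiable.

One satisfying assignment is: k=False, p=False, f=False, l=True, t=False, h=False

Verification: With this assignment, all 26 clauses evaluate to true.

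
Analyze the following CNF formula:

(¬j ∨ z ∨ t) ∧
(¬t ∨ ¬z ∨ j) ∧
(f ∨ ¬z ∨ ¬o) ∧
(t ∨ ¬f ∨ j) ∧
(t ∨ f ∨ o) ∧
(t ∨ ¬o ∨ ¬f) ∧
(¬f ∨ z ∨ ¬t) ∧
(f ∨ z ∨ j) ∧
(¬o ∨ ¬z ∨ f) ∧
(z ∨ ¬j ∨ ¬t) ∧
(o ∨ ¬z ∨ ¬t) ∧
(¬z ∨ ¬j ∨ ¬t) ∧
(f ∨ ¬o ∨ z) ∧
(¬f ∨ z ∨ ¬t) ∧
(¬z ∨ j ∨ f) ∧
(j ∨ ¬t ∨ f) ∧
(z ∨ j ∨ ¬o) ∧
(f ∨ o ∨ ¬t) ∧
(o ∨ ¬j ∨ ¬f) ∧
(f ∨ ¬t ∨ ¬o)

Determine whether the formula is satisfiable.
No

No, the formula is not satisfiable.

No assignment of truth values to the variables can make all 20 clauses true simultaneously.

The formula is UNSAT (unsatisfiable).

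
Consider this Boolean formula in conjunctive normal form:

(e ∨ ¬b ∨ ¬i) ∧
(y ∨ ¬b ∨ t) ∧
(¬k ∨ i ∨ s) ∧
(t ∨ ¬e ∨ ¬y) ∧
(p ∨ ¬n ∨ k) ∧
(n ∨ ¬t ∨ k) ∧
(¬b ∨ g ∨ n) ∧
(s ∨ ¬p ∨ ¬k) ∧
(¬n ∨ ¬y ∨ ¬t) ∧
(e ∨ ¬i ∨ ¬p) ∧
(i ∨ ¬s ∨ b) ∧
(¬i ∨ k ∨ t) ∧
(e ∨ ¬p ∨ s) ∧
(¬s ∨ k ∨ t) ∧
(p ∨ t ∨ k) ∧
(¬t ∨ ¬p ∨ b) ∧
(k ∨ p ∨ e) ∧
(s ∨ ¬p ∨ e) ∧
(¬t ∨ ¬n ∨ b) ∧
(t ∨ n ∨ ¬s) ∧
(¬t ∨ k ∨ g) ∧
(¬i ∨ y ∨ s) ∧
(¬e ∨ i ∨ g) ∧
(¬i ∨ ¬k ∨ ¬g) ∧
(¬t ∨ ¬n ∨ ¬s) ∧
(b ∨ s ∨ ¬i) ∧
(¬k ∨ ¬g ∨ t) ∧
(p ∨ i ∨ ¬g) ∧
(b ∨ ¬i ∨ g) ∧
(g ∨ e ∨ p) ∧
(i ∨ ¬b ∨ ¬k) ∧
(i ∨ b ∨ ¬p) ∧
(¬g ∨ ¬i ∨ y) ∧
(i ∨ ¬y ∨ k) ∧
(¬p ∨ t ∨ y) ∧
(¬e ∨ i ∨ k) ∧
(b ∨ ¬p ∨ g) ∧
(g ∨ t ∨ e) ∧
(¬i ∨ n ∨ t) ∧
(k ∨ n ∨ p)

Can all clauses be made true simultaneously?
No

No, the formula is not satisfiable.

No assignment of truth values to the variables can make all 40 clauses true simultaneously.

The formula is UNSAT (unsatisfiable).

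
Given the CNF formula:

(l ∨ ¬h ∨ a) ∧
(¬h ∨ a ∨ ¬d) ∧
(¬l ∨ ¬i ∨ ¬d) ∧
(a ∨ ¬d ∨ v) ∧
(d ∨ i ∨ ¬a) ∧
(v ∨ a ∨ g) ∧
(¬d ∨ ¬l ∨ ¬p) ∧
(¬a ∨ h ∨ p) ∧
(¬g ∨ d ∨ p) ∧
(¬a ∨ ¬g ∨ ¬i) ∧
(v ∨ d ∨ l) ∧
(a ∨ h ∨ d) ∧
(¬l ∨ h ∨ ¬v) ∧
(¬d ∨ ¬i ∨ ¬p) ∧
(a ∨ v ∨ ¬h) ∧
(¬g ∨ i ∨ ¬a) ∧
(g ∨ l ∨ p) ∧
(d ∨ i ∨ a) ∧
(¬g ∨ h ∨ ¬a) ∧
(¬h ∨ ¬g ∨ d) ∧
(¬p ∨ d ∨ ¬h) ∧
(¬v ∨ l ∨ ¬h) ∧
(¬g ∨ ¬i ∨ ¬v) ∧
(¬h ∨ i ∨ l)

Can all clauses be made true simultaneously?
Yes

Yes, the formula is satisfiable.

One satisfying assignment is: d=True, h=True, i=False, v=False, a=True, p=False, l=True, g=False

Verification: With this assignment, all 24 clauses evaluate to true.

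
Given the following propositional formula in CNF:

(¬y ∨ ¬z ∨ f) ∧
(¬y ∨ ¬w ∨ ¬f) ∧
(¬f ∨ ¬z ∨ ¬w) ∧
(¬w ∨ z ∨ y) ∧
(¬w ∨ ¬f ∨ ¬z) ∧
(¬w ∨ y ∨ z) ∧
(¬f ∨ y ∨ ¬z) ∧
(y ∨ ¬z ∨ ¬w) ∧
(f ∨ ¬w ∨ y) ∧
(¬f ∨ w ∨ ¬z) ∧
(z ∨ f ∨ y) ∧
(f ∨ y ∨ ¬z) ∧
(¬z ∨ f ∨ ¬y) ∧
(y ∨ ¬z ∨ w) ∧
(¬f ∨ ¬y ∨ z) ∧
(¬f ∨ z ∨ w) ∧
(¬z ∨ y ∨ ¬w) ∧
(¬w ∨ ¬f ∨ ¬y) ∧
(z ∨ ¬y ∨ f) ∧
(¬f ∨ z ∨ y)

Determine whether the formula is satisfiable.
No

No, the formula is not satisfiable.

No assignment of truth values to the variables can make all 20 clauses true simultaneously.

The formula is UNSAT (unsatisfiable).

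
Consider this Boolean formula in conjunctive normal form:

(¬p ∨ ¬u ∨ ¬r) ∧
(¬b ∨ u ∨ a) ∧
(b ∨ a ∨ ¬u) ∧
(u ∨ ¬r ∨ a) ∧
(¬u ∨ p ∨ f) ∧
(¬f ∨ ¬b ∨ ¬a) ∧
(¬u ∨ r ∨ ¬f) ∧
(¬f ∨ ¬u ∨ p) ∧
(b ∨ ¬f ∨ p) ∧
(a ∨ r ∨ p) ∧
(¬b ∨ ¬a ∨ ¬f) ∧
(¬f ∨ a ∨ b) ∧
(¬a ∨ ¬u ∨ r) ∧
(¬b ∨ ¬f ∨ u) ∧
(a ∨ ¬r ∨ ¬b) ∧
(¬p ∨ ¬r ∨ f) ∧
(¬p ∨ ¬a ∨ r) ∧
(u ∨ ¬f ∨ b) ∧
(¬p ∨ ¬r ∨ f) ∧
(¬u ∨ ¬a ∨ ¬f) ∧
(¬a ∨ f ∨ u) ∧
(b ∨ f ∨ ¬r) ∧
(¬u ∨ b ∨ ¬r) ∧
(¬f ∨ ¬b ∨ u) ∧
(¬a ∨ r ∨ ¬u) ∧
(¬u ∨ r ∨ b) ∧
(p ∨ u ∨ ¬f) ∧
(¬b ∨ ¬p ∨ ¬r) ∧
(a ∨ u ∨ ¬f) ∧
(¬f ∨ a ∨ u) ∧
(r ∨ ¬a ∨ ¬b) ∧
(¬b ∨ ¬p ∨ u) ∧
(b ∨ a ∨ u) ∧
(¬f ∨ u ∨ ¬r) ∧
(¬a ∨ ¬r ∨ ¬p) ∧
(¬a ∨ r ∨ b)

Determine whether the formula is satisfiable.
Yes

Yes, the formula is satisfiable.

One satisfying assignment is: u=True, b=True, a=False, f=False, p=True, r=False

Verification: With this assignment, all 36 clauses evaluate to true.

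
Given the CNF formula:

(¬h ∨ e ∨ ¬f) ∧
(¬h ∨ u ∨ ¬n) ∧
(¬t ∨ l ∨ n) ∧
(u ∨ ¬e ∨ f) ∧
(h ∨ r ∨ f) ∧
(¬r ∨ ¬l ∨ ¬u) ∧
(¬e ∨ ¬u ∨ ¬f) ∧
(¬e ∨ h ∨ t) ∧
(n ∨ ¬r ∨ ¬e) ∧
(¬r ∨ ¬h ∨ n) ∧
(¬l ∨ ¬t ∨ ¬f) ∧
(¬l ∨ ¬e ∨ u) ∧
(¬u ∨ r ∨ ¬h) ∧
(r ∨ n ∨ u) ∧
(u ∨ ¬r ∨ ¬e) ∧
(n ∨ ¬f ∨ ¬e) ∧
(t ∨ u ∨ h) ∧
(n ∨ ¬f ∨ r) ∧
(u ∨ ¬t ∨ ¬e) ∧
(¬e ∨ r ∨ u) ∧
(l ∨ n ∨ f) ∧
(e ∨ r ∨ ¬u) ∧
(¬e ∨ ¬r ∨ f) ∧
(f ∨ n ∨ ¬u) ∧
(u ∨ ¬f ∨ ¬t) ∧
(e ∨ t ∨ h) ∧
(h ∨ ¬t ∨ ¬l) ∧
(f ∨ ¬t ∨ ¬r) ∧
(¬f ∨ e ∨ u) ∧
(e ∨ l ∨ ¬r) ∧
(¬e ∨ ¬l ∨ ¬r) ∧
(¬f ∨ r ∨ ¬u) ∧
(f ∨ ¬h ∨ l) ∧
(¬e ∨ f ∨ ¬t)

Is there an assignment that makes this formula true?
No

No, the formula is not satisfiable.

No assignment of truth values to the variables can make all 34 clauses true simultaneously.

The formula is UNSAT (unsatisfiable).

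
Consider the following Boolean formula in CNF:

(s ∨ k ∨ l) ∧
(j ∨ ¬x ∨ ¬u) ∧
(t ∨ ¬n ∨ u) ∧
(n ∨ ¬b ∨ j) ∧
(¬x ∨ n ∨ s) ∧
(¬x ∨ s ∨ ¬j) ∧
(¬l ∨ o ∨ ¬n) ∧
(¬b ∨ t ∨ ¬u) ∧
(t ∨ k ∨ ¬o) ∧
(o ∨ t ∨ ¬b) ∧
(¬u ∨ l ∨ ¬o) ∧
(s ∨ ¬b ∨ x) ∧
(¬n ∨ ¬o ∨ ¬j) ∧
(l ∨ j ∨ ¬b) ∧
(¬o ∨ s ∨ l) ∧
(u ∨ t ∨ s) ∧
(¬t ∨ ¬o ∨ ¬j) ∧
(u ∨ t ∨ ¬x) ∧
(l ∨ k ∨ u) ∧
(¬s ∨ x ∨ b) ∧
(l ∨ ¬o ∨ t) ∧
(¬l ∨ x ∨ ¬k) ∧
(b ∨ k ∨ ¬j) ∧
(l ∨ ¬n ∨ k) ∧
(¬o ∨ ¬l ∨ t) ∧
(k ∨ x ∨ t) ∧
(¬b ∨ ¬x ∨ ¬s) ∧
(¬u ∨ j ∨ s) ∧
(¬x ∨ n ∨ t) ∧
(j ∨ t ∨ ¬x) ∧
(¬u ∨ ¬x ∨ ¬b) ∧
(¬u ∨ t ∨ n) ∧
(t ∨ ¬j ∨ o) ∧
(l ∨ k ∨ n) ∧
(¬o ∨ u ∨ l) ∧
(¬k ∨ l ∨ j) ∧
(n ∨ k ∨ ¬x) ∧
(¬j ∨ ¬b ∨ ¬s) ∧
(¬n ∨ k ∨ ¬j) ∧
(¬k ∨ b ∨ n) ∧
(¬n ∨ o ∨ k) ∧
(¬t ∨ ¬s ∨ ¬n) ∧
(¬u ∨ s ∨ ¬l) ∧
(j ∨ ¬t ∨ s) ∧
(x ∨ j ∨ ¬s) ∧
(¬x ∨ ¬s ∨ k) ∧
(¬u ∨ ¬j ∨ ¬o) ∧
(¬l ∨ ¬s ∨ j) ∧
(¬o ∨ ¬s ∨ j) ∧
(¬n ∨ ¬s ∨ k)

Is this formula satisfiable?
Yes

Yes, the formula is satisfiable.

One satisfying assignment is: n=True, o=False, s=False, t=True, l=False, k=True, j=True, u=False, b=False, x=False

Verification: With this assignment, all 50 clauses evaluate to true.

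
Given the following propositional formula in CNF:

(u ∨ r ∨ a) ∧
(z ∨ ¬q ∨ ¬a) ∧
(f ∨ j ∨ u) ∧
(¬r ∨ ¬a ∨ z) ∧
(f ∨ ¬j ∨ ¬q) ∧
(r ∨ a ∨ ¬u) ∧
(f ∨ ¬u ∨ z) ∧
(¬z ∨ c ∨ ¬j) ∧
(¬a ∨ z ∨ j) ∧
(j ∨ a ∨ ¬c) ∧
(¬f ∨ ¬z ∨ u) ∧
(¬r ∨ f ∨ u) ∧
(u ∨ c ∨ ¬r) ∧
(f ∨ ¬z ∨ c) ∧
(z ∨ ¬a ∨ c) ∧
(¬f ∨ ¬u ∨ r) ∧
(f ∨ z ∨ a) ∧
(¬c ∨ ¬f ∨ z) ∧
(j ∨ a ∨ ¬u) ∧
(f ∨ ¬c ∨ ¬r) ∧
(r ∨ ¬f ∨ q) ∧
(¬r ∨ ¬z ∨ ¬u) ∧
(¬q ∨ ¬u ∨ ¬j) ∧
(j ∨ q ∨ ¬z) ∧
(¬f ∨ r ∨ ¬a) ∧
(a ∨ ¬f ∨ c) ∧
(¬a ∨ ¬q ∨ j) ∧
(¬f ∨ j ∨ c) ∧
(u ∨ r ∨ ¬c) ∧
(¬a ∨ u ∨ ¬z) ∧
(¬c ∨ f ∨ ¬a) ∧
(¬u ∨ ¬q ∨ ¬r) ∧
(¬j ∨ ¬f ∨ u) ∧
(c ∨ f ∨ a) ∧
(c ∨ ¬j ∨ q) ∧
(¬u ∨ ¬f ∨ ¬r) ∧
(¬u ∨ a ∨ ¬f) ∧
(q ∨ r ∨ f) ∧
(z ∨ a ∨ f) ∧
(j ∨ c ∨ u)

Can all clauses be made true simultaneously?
No

No, the formula is not satisfiable.

No assignment of truth values to the variables can make all 40 clauses true simultaneously.

The formula is UNSAT (unsatisfiable).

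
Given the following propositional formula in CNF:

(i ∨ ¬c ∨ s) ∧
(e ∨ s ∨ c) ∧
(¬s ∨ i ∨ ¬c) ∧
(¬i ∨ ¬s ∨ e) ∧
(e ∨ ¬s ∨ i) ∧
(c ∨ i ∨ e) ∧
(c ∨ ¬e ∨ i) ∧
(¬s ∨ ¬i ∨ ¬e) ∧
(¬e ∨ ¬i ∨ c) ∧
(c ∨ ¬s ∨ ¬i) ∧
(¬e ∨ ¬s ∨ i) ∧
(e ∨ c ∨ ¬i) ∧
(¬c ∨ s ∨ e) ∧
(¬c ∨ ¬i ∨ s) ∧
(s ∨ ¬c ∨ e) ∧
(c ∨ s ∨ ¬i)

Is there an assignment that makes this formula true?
No

No, the formula is not satisfiable.

No assignment of truth values to the variables can make all 16 clauses true simultaneously.

The formula is UNSAT (unsatisfiable).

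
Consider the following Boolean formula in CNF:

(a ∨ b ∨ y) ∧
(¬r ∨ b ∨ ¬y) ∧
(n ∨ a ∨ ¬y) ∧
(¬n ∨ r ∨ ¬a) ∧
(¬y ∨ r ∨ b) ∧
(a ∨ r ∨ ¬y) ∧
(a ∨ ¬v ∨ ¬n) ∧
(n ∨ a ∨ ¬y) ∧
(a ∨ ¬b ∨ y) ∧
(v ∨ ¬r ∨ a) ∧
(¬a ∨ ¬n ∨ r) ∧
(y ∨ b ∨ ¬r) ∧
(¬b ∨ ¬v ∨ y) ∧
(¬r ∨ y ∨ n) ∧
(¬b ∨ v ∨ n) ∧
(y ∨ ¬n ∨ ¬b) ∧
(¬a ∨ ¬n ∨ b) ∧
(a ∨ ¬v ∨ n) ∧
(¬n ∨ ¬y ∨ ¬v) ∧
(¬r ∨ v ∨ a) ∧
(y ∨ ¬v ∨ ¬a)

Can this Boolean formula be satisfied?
Yes

Yes, the formula is satisfiable.

One satisfying assignment is: y=False, n=False, b=False, v=False, r=False, a=True

Verification: With this assignment, all 21 clauses evaluate to true.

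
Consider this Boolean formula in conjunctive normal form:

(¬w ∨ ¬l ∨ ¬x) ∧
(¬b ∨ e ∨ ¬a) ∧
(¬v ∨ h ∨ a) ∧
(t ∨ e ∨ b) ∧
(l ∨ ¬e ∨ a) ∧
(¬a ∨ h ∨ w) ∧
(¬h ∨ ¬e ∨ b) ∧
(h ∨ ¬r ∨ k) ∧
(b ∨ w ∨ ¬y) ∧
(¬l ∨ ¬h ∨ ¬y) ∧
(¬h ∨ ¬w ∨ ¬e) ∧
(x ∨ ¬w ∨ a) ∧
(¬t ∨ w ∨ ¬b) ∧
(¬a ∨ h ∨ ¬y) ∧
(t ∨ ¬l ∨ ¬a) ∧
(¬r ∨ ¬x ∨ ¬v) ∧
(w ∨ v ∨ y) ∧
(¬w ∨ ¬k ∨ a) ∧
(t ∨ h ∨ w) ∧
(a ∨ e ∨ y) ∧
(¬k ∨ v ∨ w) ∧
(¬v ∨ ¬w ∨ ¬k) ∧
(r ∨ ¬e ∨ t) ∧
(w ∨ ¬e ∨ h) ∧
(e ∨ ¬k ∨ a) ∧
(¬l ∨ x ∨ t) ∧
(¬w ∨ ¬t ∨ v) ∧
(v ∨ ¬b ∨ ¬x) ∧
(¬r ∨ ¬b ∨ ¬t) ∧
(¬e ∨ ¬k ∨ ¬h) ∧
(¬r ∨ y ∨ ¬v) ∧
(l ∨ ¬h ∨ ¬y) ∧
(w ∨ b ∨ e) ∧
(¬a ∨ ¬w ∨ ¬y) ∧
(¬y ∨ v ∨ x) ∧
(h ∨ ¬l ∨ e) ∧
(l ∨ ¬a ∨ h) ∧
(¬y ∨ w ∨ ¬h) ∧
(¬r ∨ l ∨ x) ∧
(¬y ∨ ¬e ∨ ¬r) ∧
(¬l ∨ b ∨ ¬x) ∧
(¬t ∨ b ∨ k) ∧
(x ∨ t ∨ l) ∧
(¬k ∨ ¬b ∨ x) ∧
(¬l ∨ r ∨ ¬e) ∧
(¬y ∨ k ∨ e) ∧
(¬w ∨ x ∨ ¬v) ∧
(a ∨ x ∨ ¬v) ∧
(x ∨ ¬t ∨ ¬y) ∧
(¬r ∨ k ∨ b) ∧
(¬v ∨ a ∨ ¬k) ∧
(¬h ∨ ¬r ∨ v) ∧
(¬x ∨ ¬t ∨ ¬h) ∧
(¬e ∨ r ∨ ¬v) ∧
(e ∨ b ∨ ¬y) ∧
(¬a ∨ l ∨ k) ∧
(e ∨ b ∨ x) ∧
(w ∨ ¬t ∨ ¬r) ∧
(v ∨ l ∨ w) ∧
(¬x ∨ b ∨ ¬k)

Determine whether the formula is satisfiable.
No

No, the formula is not satisfiable.

No assignment of truth values to the variables can make all 60 clauses true simultaneously.

The formula is UNSAT (unsatisfiable).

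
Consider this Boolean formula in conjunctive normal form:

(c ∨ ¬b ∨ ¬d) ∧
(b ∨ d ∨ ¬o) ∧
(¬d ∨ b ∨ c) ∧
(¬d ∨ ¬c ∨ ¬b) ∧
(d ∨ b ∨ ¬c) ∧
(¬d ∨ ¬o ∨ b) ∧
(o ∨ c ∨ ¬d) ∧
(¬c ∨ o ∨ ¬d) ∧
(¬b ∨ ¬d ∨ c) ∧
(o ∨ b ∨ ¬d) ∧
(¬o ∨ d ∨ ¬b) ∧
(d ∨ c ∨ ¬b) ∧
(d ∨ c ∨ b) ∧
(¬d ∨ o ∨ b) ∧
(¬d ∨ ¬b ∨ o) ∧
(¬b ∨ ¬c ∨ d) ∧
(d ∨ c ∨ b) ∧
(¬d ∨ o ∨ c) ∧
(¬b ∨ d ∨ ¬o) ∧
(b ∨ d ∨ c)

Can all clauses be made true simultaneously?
No

No, the formula is not satisfiable.

No assignment of truth values to the variables can make all 20 clauses true simultaneously.

The formula is UNSAT (unsatisfiable).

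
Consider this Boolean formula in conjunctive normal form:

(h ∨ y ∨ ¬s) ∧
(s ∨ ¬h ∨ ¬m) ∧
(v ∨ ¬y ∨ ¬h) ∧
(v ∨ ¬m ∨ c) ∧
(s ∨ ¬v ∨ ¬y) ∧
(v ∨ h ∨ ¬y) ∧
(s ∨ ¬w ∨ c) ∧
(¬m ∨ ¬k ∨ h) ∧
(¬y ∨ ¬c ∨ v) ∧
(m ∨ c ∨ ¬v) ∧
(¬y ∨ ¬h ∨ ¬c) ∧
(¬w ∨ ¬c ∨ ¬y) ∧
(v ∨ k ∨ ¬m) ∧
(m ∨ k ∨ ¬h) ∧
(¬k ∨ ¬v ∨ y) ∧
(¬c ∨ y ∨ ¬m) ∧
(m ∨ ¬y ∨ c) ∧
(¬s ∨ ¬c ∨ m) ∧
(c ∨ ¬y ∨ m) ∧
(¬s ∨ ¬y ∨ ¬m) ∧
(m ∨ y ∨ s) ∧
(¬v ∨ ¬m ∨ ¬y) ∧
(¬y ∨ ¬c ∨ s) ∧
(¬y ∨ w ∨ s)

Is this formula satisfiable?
Yes

Yes, the formula is satisfiable.

One satisfying assignment is: s=False, w=False, y=False, k=False, v=True, c=False, m=True, h=False

Verification: With this assignment, all 24 clauses evaluate to true.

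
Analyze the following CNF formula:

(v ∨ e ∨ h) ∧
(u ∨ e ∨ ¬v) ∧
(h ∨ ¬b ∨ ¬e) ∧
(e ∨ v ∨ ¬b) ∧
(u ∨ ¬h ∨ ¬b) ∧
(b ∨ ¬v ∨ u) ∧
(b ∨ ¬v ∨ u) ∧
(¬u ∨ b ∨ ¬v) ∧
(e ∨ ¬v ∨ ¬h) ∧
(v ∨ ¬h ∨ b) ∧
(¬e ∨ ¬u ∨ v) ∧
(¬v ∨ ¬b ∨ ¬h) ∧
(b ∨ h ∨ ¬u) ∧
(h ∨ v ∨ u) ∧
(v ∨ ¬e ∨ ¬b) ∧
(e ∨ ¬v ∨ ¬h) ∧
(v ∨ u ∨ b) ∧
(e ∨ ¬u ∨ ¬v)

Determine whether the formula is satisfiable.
No

No, the formula is not satisfiable.

No assignment of truth values to the variables can make all 18 clauses true simultaneously.

The formula is UNSAT (unsatisfiable).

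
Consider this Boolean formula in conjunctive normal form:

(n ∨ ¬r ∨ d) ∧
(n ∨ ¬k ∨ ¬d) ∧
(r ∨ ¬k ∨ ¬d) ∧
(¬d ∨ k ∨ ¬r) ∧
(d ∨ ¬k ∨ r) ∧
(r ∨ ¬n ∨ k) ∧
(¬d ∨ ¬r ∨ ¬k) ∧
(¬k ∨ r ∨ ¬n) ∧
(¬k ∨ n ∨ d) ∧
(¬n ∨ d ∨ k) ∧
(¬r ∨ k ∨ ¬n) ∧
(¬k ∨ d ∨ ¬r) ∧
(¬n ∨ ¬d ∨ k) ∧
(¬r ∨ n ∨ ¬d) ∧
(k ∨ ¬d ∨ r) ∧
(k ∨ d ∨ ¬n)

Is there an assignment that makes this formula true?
Yes

Yes, the formula is satisfiable.

One satisfying assignment is: r=False, n=False, d=False, k=False

Verification: With this assignment, all 16 clauses evaluate to true.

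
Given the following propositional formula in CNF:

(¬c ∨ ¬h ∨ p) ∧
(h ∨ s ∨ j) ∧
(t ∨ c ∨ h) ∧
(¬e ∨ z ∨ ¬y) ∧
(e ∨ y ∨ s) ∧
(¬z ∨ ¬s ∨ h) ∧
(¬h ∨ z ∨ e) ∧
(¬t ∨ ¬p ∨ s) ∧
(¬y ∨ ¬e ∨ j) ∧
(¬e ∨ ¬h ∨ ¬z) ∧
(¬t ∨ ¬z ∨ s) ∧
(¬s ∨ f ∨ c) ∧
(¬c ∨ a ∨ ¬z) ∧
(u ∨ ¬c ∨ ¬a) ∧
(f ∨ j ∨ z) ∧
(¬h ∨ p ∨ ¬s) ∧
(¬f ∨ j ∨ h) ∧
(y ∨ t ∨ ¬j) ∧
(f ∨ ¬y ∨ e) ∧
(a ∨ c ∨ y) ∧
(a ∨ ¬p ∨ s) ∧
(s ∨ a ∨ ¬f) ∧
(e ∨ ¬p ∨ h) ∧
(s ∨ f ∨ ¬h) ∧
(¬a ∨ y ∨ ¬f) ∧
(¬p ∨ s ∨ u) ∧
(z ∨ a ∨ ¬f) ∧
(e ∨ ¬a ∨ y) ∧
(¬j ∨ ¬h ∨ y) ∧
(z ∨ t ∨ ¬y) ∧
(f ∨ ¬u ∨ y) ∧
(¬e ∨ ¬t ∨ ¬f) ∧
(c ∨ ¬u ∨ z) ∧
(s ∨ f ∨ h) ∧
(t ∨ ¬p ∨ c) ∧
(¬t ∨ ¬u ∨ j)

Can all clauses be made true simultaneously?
Yes

Yes, the formula is satisfiable.

One satisfying assignment is: h=False, a=False, e=False, u=False, y=False, p=False, c=True, t=True, s=True, f=False, j=True, z=False

Verification: With this assignment, all 36 clauses evaluate to true.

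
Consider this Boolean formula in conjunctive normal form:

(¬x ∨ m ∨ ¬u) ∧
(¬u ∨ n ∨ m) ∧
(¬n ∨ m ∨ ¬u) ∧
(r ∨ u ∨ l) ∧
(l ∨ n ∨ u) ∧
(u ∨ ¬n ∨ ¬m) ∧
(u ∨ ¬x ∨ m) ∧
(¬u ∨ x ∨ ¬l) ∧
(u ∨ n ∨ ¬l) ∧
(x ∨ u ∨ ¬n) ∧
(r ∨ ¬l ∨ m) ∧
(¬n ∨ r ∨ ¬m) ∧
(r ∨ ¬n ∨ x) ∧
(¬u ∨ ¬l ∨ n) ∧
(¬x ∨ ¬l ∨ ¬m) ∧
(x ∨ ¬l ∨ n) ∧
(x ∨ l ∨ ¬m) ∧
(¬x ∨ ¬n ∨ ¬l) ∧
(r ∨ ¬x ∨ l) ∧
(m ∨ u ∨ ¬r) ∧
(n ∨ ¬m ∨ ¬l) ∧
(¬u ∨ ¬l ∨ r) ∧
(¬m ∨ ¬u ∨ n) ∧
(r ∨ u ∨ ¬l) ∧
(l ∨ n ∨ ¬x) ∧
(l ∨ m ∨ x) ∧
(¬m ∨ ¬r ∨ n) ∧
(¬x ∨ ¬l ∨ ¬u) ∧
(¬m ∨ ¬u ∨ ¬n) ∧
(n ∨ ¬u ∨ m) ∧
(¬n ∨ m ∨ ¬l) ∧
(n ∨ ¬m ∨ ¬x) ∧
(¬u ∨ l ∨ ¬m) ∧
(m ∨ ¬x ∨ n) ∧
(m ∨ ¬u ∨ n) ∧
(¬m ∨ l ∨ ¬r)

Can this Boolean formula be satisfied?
No

No, the formula is not satisfiable.

No assignment of truth values to the variables can make all 36 clauses true simultaneously.

The formula is UNSAT (unsatisfiable).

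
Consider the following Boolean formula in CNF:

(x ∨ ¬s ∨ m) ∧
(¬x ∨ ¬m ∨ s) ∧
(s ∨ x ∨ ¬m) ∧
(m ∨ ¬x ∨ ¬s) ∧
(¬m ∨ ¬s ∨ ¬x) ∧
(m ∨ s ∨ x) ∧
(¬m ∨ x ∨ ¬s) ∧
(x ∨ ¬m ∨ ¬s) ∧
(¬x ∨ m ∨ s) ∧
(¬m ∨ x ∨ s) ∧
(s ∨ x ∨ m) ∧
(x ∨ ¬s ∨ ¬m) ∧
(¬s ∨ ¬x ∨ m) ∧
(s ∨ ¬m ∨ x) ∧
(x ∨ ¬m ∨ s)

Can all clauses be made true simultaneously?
No

No, the formula is not satisfiable.

No assignment of truth values to the variables can make all 15 clauses true simultaneously.

The formula is UNSAT (unsatisfiable).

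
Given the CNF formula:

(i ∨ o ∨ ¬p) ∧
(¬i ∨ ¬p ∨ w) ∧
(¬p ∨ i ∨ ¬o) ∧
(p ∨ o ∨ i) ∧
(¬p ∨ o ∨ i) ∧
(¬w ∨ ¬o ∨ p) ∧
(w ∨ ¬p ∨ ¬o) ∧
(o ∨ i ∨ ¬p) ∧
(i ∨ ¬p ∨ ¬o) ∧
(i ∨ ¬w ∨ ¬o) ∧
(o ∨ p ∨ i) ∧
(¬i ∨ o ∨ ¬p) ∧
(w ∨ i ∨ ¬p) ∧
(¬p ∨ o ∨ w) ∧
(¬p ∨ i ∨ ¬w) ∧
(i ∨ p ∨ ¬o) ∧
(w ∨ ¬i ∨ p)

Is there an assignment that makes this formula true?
Yes

Yes, the formula is satisfiable.

One satisfying assignment is: o=True, p=True, w=True, i=True

Verification: With this assignment, all 17 clauses evaluate to true.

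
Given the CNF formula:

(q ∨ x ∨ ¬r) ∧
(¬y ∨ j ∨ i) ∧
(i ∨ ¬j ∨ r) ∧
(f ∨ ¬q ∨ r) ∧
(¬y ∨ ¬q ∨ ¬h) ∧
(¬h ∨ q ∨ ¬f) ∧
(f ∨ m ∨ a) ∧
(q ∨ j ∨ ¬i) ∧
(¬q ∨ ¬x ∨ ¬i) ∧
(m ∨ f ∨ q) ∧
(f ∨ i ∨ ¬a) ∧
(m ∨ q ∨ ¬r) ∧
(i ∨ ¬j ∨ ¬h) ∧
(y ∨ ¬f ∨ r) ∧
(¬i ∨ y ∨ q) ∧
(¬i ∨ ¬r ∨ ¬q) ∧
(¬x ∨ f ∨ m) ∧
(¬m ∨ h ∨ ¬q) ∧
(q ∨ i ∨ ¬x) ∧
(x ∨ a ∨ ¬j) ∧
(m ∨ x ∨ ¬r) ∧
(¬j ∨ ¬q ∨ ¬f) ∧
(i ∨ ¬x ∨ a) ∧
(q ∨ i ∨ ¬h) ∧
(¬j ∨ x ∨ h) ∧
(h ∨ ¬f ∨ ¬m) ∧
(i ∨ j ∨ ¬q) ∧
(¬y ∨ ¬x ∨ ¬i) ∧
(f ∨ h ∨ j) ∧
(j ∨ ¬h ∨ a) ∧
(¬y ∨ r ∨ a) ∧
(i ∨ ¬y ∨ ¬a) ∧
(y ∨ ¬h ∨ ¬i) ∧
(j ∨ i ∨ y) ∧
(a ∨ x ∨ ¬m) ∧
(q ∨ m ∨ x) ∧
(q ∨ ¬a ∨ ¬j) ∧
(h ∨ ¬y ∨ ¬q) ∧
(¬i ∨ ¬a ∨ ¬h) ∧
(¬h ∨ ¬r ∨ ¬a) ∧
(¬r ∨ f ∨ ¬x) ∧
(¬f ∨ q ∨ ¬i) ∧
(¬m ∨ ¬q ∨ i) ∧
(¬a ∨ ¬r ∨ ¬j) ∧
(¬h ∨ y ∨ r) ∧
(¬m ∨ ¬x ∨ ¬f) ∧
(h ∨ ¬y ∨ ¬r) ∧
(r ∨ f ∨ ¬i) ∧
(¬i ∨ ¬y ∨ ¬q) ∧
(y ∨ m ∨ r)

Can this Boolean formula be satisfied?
No

No, the formula is not satisfiable.

No assignment of truth values to the variables can make all 50 clauses true simultaneously.

The formula is UNSAT (unsatisfiable).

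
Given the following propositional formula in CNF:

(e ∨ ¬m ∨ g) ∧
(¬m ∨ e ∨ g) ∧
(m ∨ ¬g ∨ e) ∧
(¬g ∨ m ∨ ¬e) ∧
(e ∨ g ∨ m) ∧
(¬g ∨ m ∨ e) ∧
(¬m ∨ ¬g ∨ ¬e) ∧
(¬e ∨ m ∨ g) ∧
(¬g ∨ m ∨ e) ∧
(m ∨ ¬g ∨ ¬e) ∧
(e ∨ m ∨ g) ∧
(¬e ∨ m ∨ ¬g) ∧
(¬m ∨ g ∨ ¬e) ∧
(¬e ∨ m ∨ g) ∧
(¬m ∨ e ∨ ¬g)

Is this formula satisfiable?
No

No, the formula is not satisfiable.

No assignment of truth values to the variables can make all 15 clauses true simultaneously.

The formula is UNSAT (unsatisfiable).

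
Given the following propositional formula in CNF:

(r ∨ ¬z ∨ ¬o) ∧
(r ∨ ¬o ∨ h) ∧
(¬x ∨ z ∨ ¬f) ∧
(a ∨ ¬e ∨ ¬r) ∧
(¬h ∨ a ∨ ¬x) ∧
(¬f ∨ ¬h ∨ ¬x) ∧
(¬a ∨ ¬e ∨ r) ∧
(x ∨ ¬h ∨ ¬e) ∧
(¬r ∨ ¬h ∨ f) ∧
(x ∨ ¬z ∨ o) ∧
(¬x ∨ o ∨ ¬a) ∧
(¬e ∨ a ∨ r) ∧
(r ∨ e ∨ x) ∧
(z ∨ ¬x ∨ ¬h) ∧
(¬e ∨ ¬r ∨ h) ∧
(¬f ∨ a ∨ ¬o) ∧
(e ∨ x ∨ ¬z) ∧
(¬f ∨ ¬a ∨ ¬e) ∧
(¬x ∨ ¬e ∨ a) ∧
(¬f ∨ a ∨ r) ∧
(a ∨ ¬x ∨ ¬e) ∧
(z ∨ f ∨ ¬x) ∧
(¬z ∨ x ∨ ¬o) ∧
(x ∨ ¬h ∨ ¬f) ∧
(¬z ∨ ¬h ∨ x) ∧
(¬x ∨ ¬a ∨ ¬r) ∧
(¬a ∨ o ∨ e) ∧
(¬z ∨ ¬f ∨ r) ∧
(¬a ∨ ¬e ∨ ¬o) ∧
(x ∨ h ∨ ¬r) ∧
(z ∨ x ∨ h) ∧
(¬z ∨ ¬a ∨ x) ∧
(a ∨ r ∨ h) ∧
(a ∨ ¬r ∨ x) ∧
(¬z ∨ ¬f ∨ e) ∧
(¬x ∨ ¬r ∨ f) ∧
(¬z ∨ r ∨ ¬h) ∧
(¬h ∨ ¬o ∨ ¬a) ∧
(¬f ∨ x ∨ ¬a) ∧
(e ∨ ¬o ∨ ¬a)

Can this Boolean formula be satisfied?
No

No, the formula is not satisfiable.

No assignment of truth values to the variables can make all 40 clauses true simultaneously.

The formula is UNSAT (unsatisfiable).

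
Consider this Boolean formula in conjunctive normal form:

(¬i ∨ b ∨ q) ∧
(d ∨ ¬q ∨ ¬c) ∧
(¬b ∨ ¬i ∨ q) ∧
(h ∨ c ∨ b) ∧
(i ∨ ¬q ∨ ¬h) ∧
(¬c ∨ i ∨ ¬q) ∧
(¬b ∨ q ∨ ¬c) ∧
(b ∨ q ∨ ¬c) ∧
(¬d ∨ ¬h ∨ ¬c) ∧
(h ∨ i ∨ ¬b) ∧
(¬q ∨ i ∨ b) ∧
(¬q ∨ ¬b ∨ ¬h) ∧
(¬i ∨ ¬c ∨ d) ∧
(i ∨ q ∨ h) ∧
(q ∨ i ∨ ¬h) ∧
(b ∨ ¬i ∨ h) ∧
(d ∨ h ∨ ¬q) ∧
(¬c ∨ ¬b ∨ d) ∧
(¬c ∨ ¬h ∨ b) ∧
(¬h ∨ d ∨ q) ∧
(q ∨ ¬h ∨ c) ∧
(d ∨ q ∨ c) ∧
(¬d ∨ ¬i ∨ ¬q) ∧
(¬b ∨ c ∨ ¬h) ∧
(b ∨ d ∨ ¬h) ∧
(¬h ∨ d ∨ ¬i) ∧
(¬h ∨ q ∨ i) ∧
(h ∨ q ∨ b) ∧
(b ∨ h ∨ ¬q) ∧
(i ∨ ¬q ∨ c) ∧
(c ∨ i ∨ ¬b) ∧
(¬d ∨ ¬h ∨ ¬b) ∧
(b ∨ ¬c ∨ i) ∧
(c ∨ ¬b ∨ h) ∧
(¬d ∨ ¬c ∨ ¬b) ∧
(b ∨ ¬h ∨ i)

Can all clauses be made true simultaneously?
No

No, the formula is not satisfiable.

No assignment of truth values to the variables can make all 36 clauses true simultaneously.

The formula is UNSAT (unsatisfiable).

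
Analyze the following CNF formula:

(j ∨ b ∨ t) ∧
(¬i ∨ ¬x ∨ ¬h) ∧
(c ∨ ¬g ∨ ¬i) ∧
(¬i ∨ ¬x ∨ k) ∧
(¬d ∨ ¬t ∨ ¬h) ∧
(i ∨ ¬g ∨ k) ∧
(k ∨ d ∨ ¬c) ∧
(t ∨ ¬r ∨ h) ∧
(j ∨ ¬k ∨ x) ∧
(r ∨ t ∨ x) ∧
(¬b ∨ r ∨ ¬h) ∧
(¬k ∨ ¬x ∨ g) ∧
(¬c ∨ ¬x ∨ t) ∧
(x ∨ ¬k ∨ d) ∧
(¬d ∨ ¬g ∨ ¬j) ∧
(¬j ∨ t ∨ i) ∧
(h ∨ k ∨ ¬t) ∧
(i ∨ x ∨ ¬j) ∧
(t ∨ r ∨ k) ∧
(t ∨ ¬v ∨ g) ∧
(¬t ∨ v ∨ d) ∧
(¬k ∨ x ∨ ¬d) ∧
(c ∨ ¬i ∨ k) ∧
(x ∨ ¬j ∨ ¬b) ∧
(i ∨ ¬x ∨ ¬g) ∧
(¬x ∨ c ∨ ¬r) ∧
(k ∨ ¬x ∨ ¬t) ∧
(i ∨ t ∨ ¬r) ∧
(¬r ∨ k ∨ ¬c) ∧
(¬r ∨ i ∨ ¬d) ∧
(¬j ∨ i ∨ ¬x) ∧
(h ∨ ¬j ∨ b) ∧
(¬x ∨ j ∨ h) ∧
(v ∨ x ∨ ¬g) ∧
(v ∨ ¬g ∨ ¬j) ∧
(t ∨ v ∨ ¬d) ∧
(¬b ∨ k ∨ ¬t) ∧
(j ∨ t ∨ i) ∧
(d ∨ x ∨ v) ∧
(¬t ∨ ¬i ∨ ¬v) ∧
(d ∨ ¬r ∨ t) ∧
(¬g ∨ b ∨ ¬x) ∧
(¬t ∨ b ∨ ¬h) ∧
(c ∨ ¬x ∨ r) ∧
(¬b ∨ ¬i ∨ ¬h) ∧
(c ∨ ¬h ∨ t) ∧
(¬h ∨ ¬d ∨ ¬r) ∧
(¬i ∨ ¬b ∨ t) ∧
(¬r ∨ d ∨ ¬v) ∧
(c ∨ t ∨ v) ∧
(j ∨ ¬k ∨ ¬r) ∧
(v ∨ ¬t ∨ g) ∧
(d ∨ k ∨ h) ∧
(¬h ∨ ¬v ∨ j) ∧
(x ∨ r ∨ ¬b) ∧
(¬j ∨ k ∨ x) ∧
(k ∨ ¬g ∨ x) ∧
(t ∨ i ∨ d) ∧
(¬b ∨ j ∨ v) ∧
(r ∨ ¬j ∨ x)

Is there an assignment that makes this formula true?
No

No, the formula is not satisfiable.

No assignment of truth values to the variables can make all 60 clauses true simultaneously.

The formula is UNSAT (unsatisfiable).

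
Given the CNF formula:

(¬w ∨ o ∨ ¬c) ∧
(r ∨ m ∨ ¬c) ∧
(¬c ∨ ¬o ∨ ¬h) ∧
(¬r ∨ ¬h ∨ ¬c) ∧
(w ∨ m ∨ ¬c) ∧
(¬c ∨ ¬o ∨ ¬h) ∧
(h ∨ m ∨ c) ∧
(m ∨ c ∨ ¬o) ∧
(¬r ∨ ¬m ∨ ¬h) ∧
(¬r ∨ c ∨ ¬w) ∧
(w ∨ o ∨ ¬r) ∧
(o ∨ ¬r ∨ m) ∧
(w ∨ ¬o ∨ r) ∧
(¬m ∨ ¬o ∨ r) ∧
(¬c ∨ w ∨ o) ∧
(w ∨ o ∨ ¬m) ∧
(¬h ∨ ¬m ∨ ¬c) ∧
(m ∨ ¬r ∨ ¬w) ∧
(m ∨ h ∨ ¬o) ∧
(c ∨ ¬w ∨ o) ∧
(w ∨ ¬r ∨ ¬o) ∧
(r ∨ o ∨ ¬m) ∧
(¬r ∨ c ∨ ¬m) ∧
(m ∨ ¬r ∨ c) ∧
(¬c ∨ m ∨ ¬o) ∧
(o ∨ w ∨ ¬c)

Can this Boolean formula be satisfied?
Yes

Yes, the formula is satisfiable.

One satisfying assignment is: c=False, o=False, r=False, m=False, h=True, w=False

Verification: With this assignment, all 26 clauses evaluate to true.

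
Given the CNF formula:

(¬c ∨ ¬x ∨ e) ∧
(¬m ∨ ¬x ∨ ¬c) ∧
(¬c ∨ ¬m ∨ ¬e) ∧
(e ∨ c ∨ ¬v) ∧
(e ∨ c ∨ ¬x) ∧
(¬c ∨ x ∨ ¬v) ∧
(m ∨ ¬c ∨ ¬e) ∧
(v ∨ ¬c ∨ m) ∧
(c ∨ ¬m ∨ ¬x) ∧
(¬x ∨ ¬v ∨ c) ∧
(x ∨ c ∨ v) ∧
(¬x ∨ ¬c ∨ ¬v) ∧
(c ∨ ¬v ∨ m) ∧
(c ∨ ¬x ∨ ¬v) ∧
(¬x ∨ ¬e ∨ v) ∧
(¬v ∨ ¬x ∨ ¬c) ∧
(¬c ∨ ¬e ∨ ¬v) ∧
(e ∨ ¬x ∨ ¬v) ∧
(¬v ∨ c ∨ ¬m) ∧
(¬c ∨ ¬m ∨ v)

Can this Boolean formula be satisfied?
No

No, the formula is not satisfiable.

No assignment of truth values to the variables can make all 20 clauses true simultaneously.

The formula is UNSAT (unsatisfiable).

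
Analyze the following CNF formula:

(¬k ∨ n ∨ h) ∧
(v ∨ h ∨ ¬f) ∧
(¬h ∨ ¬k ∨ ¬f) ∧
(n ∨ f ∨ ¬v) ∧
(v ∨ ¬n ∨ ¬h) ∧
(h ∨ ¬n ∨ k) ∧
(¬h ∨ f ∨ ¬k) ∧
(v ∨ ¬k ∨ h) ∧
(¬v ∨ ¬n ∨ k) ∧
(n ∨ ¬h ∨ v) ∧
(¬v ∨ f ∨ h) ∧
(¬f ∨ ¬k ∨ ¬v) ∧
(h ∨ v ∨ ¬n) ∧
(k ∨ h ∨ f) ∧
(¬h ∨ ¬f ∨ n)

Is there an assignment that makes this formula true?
Yes

Yes, the formula is satisfiable.

One satisfying assignment is: k=False, f=True, v=True, n=False, h=False

Verification: With this assignment, all 15 clauses evaluate to true.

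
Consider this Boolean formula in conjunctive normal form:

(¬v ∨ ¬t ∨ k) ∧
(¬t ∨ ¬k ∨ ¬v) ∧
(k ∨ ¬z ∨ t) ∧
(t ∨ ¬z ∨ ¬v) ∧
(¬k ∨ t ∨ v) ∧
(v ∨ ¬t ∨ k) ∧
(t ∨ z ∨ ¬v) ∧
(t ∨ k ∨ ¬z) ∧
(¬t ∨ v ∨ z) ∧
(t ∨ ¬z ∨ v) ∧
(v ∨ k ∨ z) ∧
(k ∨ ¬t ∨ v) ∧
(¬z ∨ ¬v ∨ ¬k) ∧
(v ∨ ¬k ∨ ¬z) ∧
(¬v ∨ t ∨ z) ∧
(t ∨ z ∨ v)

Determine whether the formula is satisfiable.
No

No, the formula is not satisfiable.

No assignment of truth values to the variables can make all 16 clauses true simultaneously.

The formula is UNSAT (unsatisfiable).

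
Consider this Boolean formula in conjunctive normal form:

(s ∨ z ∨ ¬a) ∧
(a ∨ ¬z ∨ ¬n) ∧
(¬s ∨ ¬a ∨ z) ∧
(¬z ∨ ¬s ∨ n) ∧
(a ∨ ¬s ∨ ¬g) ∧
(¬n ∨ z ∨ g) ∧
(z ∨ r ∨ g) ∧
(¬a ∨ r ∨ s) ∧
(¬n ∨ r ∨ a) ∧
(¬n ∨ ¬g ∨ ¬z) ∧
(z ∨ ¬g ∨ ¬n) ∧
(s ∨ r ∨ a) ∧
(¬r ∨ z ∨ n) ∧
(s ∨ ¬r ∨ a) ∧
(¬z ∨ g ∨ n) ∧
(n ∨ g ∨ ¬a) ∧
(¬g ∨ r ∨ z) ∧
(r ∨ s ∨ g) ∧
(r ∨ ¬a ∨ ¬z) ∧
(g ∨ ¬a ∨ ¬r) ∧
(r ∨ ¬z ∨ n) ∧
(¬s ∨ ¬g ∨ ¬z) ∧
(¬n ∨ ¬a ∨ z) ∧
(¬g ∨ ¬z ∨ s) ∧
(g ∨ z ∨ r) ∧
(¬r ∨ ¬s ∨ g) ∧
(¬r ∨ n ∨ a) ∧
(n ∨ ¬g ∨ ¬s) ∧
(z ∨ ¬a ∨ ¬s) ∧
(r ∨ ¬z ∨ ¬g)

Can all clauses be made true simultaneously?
No

No, the formula is not satisfiable.

No assignment of truth values to the variables can make all 30 clauses true simultaneously.

The formula is UNSAT (unsatisfiable).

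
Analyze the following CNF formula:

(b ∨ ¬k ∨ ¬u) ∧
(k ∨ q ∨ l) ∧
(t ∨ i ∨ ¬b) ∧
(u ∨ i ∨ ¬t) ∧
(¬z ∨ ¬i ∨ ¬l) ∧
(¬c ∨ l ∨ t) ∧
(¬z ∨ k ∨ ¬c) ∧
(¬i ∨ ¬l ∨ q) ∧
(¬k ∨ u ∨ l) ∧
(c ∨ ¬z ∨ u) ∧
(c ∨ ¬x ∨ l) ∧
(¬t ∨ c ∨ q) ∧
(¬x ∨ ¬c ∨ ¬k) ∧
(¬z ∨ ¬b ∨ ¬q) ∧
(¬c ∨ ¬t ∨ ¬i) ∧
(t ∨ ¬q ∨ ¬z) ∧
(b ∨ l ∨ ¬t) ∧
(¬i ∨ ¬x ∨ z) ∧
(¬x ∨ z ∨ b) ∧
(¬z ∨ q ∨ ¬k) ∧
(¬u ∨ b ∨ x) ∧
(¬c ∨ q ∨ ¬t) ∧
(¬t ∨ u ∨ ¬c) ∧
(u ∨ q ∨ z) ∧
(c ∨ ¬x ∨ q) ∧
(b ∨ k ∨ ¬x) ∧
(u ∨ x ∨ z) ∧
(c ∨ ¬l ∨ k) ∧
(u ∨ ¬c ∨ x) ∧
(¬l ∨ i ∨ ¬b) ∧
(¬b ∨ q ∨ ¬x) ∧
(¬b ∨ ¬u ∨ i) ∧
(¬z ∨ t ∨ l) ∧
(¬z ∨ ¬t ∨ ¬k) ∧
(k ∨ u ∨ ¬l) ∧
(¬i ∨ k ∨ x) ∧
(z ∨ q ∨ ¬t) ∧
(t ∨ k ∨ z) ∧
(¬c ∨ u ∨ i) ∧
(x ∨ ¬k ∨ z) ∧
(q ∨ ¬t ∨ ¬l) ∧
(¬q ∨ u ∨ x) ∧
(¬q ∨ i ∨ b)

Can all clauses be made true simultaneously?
No

No, the formula is not satisfiable.

No assignment of truth values to the variables can make all 43 clauses true simultaneously.

The formula is UNSAT (unsatisfiable).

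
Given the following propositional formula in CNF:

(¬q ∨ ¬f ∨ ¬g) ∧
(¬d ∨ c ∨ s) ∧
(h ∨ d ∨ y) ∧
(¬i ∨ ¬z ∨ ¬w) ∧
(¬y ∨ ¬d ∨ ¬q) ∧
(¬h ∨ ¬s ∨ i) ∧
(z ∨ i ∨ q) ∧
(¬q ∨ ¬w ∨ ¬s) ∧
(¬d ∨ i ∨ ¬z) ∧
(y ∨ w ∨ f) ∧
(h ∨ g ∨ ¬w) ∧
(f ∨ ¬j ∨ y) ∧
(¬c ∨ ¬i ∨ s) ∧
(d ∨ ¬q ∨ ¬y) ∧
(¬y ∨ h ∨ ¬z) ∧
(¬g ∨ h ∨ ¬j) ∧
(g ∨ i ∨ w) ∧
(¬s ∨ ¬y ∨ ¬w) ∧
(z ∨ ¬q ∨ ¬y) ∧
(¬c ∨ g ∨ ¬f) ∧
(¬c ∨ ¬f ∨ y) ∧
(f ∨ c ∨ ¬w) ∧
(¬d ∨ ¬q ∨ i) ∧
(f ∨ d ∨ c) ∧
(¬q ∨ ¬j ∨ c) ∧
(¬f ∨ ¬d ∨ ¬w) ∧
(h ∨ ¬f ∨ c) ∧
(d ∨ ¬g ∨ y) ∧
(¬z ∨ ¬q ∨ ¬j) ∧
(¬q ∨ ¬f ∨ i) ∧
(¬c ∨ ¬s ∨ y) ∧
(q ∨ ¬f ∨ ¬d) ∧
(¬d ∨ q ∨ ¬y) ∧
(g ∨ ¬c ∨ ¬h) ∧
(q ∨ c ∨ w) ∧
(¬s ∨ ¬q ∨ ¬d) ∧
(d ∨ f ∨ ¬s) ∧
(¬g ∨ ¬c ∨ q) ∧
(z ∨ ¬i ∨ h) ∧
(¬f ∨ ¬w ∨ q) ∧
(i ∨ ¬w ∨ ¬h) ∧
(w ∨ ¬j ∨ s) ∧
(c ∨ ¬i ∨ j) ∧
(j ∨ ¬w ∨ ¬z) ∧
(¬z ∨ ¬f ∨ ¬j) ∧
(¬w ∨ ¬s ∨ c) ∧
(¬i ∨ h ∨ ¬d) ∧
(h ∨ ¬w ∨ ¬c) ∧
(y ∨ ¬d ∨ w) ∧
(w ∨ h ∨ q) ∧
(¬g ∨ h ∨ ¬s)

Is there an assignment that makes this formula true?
No

No, the formula is not satisfiable.

No assignment of truth values to the variables can make all 51 clauses true simultaneously.

The formula is UNSAT (unsatisfiable).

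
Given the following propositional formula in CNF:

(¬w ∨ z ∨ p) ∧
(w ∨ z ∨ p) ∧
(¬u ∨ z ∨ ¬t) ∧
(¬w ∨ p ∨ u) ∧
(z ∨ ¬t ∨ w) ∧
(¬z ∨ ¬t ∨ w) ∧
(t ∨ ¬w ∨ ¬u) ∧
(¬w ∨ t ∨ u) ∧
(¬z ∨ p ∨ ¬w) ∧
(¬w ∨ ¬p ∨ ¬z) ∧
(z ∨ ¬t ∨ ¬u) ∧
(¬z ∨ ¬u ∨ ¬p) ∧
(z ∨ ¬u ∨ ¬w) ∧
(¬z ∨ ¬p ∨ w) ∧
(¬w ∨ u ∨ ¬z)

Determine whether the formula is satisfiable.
Yes

Yes, the formula is satisfiable.

One satisfying assignment is: t=False, p=True, z=False, w=False, u=False

Verification: With this assignment, all 15 clauses evaluate to true.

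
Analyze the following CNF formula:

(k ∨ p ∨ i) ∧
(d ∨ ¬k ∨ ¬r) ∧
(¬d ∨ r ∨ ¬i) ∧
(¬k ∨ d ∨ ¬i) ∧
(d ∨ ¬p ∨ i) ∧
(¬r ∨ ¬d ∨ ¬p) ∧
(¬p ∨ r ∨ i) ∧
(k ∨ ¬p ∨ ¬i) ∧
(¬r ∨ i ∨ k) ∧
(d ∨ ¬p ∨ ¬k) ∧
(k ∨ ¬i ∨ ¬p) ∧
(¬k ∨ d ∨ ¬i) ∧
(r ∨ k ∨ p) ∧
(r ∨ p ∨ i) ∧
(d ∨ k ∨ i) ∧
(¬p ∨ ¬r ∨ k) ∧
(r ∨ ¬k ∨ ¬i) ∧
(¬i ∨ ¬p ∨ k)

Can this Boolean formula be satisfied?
Yes

Yes, the formula is satisfiable.

One satisfying assignment is: k=False, r=True, i=True, d=False, p=False

Verification: With this assignment, all 18 clauses evaluate to true.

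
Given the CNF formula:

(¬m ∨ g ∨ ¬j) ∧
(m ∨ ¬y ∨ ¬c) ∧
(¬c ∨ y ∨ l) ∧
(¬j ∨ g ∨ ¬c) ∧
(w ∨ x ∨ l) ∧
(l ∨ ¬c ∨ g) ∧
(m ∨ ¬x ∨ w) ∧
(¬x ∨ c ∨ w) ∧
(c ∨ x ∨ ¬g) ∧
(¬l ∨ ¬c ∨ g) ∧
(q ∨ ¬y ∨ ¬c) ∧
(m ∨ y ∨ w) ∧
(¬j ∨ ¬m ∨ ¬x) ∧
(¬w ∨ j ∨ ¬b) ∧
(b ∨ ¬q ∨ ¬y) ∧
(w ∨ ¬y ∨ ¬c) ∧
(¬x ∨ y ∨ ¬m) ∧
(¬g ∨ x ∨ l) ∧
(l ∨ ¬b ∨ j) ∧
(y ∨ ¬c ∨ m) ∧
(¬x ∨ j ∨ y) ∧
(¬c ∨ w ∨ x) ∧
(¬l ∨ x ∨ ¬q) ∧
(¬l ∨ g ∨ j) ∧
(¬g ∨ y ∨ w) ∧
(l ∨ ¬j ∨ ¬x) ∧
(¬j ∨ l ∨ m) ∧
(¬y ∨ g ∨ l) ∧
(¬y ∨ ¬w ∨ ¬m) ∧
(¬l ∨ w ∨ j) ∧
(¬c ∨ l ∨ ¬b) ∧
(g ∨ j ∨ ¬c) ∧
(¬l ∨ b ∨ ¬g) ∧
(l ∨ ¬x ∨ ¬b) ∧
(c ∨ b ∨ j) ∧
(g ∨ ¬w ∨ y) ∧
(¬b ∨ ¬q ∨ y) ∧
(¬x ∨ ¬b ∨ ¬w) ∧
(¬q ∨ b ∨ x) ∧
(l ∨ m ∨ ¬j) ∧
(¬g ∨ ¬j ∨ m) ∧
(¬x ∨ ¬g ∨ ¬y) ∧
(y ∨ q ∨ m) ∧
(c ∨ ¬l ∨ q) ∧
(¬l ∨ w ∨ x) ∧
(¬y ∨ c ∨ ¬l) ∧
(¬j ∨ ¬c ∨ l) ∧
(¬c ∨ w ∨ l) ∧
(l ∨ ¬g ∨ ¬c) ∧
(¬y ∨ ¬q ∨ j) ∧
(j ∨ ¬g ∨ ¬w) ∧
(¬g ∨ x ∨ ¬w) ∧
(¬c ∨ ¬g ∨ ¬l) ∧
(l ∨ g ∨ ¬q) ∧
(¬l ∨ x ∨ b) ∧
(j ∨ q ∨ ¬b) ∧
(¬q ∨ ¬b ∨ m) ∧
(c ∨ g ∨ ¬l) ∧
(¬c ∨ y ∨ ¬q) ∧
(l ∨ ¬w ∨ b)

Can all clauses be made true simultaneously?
No

No, the formula is not satisfiable.

No assignment of truth values to the variables can make all 60 clauses true simultaneously.

The formula is UNSAT (unsatisfiable).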